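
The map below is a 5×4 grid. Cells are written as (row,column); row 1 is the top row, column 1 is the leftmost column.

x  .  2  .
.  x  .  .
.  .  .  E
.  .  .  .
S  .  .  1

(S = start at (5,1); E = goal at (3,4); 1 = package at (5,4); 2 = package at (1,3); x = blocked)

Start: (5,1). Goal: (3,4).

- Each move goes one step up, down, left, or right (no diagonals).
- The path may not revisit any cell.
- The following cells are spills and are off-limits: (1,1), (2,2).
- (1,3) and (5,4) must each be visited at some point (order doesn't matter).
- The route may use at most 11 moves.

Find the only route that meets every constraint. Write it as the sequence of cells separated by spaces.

(5,1) (5,2) (5,3) (5,4) (4,4) (4,3) (3,3) (2,3) (1,3) (1,4) (2,4) (3,4)

Any route must reach (1,3) and (5,4) and still end at (3,4) within 11 moves, so the order of the required stops is forced.
Route from (5,1): right 3 to (5,4), up 1 to (4,4), left 1 to (4,3), up 3 to (1,3), right 1 to (1,4), down 2 to (3,4) — 11 moves in all.
Check: all required cells visited; 11 ≤ 11 moves.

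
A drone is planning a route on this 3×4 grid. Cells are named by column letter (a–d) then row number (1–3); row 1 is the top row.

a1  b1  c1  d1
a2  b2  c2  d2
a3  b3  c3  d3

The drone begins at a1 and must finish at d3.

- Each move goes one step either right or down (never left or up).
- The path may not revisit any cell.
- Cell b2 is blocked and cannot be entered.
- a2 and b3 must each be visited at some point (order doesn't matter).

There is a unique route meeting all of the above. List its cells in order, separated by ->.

Moves only go right or down, so the column and row indices never decrease.
Route from a1: 2× down (reaching a3), 3× right (reaching d3) — 5 moves in all.
Check: all required cells visited.

a1 -> a2 -> a3 -> b3 -> c3 -> d3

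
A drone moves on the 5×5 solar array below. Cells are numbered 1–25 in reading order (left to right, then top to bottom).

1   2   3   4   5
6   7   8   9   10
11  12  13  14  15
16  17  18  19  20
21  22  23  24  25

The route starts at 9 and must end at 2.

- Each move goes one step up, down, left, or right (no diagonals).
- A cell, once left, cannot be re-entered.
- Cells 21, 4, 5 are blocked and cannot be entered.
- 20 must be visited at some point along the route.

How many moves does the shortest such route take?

9

Any route passes through 20 somewhere between 9 and 2. Summing Manhattan distances along the two legs (9 → 20 → 2) gives a lower bound of 3 + 6 = 9 moves.
A route of 9 moves achieves this: 9 → 14 → 15 → 20 → 19 → 18 → 13 → 8 → 3 → 2.
Since 9 matches the lower bound, it is optimal.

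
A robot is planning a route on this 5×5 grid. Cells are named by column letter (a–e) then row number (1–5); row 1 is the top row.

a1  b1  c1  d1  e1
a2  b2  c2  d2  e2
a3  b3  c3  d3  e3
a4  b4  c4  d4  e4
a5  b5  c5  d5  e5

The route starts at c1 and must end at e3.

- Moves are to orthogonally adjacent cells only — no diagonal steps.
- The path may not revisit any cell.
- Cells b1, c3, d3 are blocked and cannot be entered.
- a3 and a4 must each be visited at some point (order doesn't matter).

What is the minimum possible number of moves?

10

Any route passes through a3 and a4 in some order between c1 and e3. Summing Manhattan distances along each leg and taking the cheapest ordering (c1 → a4 → a3 → e3) gives a lower bound of 5 + 1 + 4 = 10 moves.
A route of 10 moves achieves this: c1 → c2 → b2 → b3 → a3 → a4 → b4 → c4 → d4 → e4 → e3.
Since 10 matches the lower bound, it is optimal.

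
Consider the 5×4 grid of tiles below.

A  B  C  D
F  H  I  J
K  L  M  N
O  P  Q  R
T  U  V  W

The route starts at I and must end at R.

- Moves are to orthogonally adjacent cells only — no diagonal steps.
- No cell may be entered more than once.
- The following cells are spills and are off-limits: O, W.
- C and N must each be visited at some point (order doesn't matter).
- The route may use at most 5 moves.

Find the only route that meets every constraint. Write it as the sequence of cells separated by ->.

I -> C -> D -> J -> N -> R

Any route must reach C and N and still end at R within 5 moves, so the order of the required stops is forced.
Route from I: up 1 to C, right 1 to D, down 3 to R — 5 moves in all.
Check: all required cells visited; 5 ≤ 5 moves.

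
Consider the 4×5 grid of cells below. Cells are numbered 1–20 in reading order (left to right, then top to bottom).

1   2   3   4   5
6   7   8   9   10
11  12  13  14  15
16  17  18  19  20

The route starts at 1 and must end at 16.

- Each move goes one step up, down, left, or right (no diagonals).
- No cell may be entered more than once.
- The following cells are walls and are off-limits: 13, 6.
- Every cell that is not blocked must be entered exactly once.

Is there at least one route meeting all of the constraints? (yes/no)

One route that works: 1 → 2 → 7 → 8 → 3 → 4 → 5 → 10 → 9 → 14 → 15 → 20 → 19 → 18 → 17 → 12 → 11 → 16.

yes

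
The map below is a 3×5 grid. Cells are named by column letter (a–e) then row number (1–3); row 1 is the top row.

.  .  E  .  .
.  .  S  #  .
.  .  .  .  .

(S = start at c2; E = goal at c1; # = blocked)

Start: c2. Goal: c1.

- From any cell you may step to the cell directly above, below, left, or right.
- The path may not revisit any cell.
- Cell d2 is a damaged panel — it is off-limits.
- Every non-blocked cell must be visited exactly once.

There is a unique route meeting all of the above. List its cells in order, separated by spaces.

Need to visit all 14 open cells exactly once, starting at c2 and ending at c1.
Cell a3 has only two open neighbours (a2 and b3), so the path must pass straight through it: one of those is the cell it's entered from and the other is where it exits.
Route from c2: left to b2, up to b1, left to a1, 2× down (reaching a3), 4× right (reaching e3), 2× up (reaching e1), 2× left (reaching c1) — 13 moves in all.
Check: all 14 open cells covered.

c2 b2 b1 a1 a2 a3 b3 c3 d3 e3 e2 e1 d1 c1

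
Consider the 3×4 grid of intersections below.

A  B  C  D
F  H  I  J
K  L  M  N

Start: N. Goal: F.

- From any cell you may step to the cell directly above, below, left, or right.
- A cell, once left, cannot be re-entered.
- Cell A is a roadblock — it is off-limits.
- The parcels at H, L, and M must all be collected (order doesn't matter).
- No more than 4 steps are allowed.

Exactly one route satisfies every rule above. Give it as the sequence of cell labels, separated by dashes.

N - M - L - H - F

The budget equals the shortest possible length, so every move has to be on a shortest route through the required cells.
Route from N: left 2 to L, up 1 to H, left 1 to F — 4 moves in all.
Check: all required cells visited; 4 ≤ 4 moves.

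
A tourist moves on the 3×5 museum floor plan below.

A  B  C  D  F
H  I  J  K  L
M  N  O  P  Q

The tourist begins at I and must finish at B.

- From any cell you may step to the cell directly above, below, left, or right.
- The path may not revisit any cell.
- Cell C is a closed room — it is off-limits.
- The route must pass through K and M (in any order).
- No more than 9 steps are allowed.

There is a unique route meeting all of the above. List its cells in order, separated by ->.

Any route must reach K and M and still end at B within 9 moves, so the order of the required stops is forced.
Route from I: 2× right (reaching K), down to P, 3× left (reaching M), 2× up (reaching A), right to B — 9 moves in all.
Check: all required cells visited; 9 ≤ 9 moves.

I -> J -> K -> P -> O -> N -> M -> H -> A -> B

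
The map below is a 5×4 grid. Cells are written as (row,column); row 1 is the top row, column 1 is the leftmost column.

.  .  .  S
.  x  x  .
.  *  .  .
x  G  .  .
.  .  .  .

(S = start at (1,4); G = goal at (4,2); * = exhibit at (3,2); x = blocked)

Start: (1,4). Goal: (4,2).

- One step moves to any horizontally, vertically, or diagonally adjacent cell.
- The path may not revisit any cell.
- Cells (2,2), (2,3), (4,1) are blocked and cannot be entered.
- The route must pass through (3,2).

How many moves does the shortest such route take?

Any route passes through (3,2) somewhere between (1,4) and (4,2). Summing Chebyshev distances along the two legs ((1,4) → (3,2) → (4,2)) gives a lower bound of 2 + 1 = 3 moves.
That bound ignores the blocked cells. Measuring each leg by the fewest moves that actually steer around them ((1,4)→(3,2): 3; (3,2)→(4,2): 1) raises the lower bound to 4.
A route of 4 moves exists: (1,4) → (2,4) → (3,3) → (3,2) → (4,2).
Since 4 matches that lower bound, it is optimal.

4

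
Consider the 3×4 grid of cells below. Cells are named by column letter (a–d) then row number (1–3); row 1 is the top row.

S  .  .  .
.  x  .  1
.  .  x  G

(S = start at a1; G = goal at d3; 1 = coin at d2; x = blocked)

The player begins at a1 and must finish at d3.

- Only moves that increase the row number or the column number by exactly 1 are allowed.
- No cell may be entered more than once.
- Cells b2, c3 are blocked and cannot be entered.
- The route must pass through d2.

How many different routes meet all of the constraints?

2

A right/down-only route from a1 to d3 makes exactly 2 down-moves and 3 right-moves in some order.
With no other constraints that would be C(5,2) = 10 routes.
Split at d2 and multiply the segment counts (each segment already excludes blocked cells): a1→d2: 2; d2→d3: 1; product = 2.
That gives 2 routes.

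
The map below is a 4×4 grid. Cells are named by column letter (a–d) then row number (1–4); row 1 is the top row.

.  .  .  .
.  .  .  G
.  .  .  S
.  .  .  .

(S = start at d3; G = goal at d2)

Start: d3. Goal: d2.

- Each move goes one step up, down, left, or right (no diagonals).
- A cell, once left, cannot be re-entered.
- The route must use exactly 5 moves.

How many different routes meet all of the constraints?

3

Need simple routes of exactly 5 moves from d3 to d2 (Manhattan distance 1, so 2 moves are spent on a detour and 2 undoing it).
Enumerating: d3 d4 c4 c3 c2 d2 | d3 c3 c2 c1 d1 d2 | d3 c3 b3 b2 c2 d2.
That gives 3 routes.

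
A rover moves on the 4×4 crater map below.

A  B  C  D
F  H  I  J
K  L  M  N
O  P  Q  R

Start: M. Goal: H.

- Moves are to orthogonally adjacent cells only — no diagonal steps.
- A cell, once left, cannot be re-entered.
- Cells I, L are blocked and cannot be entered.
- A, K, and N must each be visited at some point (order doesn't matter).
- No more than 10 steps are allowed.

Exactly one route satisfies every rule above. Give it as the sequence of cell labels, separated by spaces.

Any route must reach A, K, and N and still end at H within 10 moves, so the order of the required stops is forced.
Route from M: right to N, down to R, 3× left (reaching O), 3× up (reaching A), right to B, down to H — 10 moves in all.
Check: all required cells visited; 10 ≤ 10 moves.

M N R Q P O K F A B H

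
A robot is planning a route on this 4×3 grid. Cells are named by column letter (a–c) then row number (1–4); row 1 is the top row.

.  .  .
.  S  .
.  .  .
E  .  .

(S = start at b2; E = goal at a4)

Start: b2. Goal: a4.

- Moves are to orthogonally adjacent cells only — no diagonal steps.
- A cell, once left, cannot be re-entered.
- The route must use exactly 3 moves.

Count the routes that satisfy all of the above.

Need simple routes of exactly 3 moves from b2 to a4 (Manhattan distance 3, so 0 moves are spent on a detour and 0 undoing it).
Enumerating: b2 b3 b4 a4 | b2 b3 a3 a4 | b2 a2 a3 a4.
That gives 3 routes.

3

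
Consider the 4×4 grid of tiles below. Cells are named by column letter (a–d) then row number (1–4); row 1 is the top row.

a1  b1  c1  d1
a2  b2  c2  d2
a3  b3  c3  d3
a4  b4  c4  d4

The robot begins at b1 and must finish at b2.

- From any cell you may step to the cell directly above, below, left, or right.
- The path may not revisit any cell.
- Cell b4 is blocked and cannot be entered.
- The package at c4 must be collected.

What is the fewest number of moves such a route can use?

9

Any route passes through c4 somewhere between b1 and b2. Summing Manhattan distances along the two legs (b1 → c4 → b2) gives a lower bound of 4 + 3 = 7 moves.
The shortest route satisfying every rule uses 9 moves: b1 → c1 → c2 → d2 → d3 → d4 → c4 → c3 → b3 → b2.
The bound of 7 isn't tight here; checking systematically, no route of length 7 through 8 satisfies every constraint, so 9 is the minimum.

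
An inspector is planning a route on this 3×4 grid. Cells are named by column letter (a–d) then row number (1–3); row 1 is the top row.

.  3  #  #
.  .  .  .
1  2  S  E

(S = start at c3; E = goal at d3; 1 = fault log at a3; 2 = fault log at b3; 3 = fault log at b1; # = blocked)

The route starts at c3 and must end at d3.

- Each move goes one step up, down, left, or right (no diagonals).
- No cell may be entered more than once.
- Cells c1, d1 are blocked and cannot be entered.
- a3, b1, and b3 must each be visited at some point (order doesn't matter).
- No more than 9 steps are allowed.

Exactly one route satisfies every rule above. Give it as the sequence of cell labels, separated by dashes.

The 9-move cap with required stops at a3, b1, b3 leaves no slack for detours.
Route from c3: left 2 to a3, up 2 to a1, right 1 to b1, down 1 to b2, right 2 to d2, down 1 to d3 — 9 moves in all.
Check: all required cells visited; 9 ≤ 9 moves.

c3 - b3 - a3 - a2 - a1 - b1 - b2 - c2 - d2 - d3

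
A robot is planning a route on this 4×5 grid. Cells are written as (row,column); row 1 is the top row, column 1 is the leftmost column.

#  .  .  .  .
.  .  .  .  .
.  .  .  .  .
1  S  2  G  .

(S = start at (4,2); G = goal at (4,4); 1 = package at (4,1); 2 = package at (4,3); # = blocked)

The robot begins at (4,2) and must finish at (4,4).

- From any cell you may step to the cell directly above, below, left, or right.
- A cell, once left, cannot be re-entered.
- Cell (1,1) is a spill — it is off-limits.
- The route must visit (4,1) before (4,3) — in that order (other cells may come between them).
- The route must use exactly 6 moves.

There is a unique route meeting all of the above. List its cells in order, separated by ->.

(4,2) -> (4,1) -> (3,1) -> (3,2) -> (3,3) -> (4,3) -> (4,4)

The waypoints must appear in the order (4,1), (4,3), with no cell reused.
Route from (4,2): left 1 to (4,1), up 1 to (3,1), right 2 to (3,3), down 1 to (4,3), right 1 to (4,4) — 6 moves in all.
Check: order respected (1 at step 1, 2 at step 5); 6 moves as required.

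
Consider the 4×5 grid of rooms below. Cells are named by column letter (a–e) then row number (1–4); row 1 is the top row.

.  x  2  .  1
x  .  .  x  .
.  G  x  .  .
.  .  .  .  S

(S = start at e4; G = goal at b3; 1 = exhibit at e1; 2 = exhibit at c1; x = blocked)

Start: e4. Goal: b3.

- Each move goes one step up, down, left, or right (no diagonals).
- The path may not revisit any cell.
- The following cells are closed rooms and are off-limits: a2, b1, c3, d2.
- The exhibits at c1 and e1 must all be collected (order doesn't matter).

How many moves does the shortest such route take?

8

Any route passes through c1 and e1 in some order between e4 and b3. Summing Manhattan distances along each leg and taking the cheapest ordering (e4 → e1 → c1 → b3) gives a lower bound of 3 + 2 + 3 = 8 moves.
A route of 8 moves achieves this: e4 → e3 → e2 → e1 → d1 → c1 → c2 → b2 → b3.
Since 8 matches the lower bound, it is optimal.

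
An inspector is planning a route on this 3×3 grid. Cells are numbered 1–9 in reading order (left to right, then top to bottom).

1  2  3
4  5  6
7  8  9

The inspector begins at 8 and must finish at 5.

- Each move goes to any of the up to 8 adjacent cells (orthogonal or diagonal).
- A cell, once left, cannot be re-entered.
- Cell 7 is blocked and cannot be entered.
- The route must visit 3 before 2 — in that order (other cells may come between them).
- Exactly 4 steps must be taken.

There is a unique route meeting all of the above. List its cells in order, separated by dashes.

8 - 6 - 3 - 2 - 5

The waypoints must appear in the order 3, 2, with no cell reused.
Route from 8: up-right to 6, up to 3, left to 2, down to 5 — 4 moves in all.
Check: order respected (3 at step 2, 2 at step 3); 4 moves as required.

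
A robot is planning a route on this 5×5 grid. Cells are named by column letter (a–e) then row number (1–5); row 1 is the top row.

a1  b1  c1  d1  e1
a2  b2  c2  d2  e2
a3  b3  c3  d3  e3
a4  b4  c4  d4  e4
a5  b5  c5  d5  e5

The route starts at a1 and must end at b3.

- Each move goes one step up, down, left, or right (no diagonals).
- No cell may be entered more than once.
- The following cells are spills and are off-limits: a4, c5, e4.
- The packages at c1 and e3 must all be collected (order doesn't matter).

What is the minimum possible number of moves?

Any route passes through c1 and e3 in some order between a1 and b3. Summing Manhattan distances along each leg and taking the cheapest ordering (a1 → c1 → e3 → b3) gives a lower bound of 2 + 4 + 3 = 9 moves.
A route of 9 moves achieves this: a1 → b1 → c1 → c2 → d2 → e2 → e3 → d3 → c3 → b3.
Since 9 matches the lower bound, it is optimal.

9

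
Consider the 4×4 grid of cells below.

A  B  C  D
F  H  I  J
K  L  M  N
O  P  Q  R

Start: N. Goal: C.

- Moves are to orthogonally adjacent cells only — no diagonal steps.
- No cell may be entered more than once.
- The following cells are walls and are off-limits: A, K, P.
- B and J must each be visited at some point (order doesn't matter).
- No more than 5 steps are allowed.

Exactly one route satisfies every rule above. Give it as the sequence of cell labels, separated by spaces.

N J I H B C

The budget equals the shortest possible length, so every move has to be on a shortest route through the required cells.
Route from N: up to J, 2× left (reaching H), up to B, right to C — 5 moves in all.
Check: all required cells visited; 5 ≤ 5 moves.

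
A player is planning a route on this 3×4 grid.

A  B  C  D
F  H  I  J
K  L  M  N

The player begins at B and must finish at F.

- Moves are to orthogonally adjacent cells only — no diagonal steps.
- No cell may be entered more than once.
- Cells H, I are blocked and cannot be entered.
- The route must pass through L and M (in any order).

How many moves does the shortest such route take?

8

Any route passes through L and M in some order between B and F. Summing Manhattan distances along each leg and taking the cheapest ordering (B → L → M → F) gives a lower bound of 2 + 1 + 3 = 6 moves.
That bound ignores the blocked cells. Measuring each leg by the fewest moves that actually steer around them (B→L: 4; L→M: 1; M→F: 3) raises the lower bound to 8.
A route of 8 moves exists: B → C → D → J → N → M → L → K → F.
Since 8 matches that lower bound, it is optimal.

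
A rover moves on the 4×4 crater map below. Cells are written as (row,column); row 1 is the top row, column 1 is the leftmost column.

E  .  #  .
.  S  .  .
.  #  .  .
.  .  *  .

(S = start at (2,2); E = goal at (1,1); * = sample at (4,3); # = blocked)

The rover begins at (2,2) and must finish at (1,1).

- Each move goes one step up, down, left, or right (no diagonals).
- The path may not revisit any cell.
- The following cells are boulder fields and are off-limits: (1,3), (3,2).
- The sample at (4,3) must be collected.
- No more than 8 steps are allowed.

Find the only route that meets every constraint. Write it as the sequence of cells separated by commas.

The 8-move cap with required stops at (4,3) leaves no slack for detours.
Route from (2,2): right to (2,3), 2× down (reaching (4,3)), 2× left (reaching (4,1)), 3× up (reaching (1,1)) — 8 moves in all.
Check: all required cells visited; 8 ≤ 8 moves.

(2,2), (2,3), (3,3), (4,3), (4,2), (4,1), (3,1), (2,1), (1,1)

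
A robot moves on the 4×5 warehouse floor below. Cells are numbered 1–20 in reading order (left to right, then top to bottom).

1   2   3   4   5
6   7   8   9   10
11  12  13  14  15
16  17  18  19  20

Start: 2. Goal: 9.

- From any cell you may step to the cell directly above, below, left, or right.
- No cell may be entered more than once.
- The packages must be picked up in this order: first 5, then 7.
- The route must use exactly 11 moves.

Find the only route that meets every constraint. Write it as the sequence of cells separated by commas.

2, 3, 4, 5, 10, 15, 14, 13, 12, 7, 8, 9

The waypoints must appear in the order 5, 7, with no cell reused.
Route from 2: 3× right (reaching 5), 2× down (reaching 15), 3× left (reaching 12), up to 7, 2× right (reaching 9) — 11 moves in all.
Check: order respected (5 at step 3, 7 at step 9); 11 moves as required.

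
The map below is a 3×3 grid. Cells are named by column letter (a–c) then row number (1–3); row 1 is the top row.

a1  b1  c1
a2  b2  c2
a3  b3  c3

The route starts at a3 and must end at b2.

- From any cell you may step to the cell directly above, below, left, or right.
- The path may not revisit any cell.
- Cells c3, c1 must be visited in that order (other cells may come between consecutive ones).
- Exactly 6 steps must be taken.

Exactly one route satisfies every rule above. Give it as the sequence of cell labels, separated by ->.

a3 -> b3 -> c3 -> c2 -> c1 -> b1 -> b2

The waypoints must appear in the order c3, c1, with no cell reused.
Route from a3: right 2 to c3, up 2 to c1, left 1 to b1, down 1 to b2 — 6 moves in all.
Check: order respected (c3 at step 2, c1 at step 4); 6 moves as required.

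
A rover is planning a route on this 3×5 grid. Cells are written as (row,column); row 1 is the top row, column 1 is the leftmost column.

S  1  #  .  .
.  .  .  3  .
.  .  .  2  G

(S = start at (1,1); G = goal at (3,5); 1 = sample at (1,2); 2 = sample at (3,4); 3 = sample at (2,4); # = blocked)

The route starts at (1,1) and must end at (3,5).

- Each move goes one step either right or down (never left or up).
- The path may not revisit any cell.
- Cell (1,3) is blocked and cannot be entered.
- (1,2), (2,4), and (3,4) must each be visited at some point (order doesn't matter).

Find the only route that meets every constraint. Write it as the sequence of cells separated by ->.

Moves only go right or down, so the column and row indices never decrease.
Route from (1,1): right to (1,2), down to (2,2), 2× right (reaching (2,4)), down to (3,4), right to (3,5) — 6 moves in all.
Check: all required cells visited.

(1,1) -> (1,2) -> (2,2) -> (2,3) -> (2,4) -> (3,4) -> (3,5)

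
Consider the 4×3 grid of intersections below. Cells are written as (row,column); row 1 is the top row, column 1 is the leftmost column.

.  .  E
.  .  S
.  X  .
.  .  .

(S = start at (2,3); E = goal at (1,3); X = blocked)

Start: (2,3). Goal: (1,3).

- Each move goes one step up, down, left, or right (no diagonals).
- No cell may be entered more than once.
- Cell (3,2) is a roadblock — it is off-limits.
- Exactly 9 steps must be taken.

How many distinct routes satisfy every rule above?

Need simple routes of exactly 9 moves from (2,3) to (1,3) (Manhattan distance 1, so 4 moves are spent on a detour and 4 undoing it).
Enumerating: (2,3) (3,3) (4,3) (4,2) (4,1) (3,1) (2,1) (1,1) (1,2) (1,3) | (2,3) (3,3) (4,3) (4,2) (4,1) (3,1) (2,1) (2,2) (1,2) (1,3).
That gives 2 routes.

2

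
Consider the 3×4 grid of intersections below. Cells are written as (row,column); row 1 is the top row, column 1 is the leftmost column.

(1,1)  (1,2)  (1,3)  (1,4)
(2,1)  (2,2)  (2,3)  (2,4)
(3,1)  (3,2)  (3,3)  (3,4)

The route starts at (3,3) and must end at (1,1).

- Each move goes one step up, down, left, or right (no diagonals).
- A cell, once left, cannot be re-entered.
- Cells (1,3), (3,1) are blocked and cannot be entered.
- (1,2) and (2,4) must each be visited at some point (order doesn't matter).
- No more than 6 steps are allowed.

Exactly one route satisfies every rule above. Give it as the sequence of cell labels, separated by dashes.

Any route must reach (1,2) and (2,4) and still end at (1,1) within 6 moves, so the order of the required stops is forced.
Route from (3,3): right to (3,4), up to (2,4), 2× left (reaching (2,2)), up to (1,2), left to (1,1) — 6 moves in all.
Check: all required cells visited; 6 ≤ 6 moves.

(3,3) - (3,4) - (2,4) - (2,3) - (2,2) - (1,2) - (1,1)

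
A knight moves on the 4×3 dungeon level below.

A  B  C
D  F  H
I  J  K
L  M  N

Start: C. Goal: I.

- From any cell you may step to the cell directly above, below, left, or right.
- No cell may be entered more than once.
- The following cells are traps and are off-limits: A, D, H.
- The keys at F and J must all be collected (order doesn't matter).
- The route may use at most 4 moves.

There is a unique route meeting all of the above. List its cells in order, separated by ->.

The 4-move cap with required stops at F, J leaves no slack for detours.
Route from C: left to B, 2× down (reaching J), left to I — 4 moves in all.
Check: all required cells visited; 4 ≤ 4 moves.

C -> B -> F -> J -> I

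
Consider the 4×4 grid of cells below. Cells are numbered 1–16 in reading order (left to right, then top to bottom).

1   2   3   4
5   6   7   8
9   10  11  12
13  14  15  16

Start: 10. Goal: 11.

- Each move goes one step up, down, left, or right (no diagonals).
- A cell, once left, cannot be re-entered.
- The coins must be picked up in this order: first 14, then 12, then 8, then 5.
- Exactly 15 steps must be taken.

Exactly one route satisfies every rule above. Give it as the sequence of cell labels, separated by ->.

The waypoints must appear in the order 14, 12, 8, 5, with no cell reused.
Route from 10: left 1 to 9, down 1 to 13, right 3 to 16, up 3 to 4, left 3 to 1, down 1 to 5, right 2 to 7, down 1 to 11 — 15 moves in all.
Check: order respected (14 at step 3, 12 at step 6, 8 at step 7, 5 at step 12); 15 moves as required.

10 -> 9 -> 13 -> 14 -> 15 -> 16 -> 12 -> 8 -> 4 -> 3 -> 2 -> 1 -> 5 -> 6 -> 7 -> 11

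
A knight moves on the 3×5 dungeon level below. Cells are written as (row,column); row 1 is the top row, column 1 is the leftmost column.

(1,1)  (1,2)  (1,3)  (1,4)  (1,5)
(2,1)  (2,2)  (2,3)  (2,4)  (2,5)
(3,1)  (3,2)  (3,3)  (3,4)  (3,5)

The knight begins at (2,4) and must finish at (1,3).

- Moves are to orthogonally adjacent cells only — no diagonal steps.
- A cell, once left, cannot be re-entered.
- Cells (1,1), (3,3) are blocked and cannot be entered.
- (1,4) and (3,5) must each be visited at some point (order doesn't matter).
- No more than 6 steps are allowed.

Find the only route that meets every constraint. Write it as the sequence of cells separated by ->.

The 6-move cap with required stops at (1,4), (3,5) leaves no slack for detours.
Route from (2,4): down 1 to (3,4), right 1 to (3,5), up 2 to (1,5), left 2 to (1,3) — 6 moves in all.
Check: all required cells visited; 6 ≤ 6 moves.

(2,4) -> (3,4) -> (3,5) -> (2,5) -> (1,5) -> (1,4) -> (1,3)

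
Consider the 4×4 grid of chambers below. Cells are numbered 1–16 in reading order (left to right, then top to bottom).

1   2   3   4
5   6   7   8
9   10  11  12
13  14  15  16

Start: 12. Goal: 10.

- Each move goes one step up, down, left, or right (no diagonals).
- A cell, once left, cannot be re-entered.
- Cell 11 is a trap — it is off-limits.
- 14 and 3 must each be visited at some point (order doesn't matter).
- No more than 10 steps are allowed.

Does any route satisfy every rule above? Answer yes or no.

One route that works: 12 → 8 → 4 → 3 → 7 → 6 → 5 → 9 → 13 → 14 → 10.

yes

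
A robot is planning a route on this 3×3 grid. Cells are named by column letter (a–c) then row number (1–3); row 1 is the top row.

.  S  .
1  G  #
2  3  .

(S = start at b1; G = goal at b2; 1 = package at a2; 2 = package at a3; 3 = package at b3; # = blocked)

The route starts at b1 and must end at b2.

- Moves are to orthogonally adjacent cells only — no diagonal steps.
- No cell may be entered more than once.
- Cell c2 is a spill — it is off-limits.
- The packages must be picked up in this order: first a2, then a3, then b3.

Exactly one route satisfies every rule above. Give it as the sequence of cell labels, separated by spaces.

The waypoints must appear in the order a2, a3, b3, with no cell reused.
Route from b1: left to a1, 2× down (reaching a3), right to b3, up to b2 — 5 moves in all.
Check: order respected (1 at step 2, 2 at step 3, 3 at step 4).

b1 a1 a2 a3 b3 b2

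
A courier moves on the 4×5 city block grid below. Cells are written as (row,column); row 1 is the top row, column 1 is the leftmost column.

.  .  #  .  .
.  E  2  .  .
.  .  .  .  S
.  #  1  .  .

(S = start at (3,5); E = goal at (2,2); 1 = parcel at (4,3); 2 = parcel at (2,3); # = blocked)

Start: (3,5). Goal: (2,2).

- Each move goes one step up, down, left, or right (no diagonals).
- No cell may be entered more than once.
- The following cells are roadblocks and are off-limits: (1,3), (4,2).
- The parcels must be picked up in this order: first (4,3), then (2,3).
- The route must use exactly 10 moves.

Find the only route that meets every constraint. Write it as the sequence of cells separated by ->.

(3,5) -> (2,5) -> (1,5) -> (1,4) -> (2,4) -> (3,4) -> (4,4) -> (4,3) -> (3,3) -> (2,3) -> (2,2)

The waypoints must appear in the order (4,3), (2,3), with no cell reused.
Route from (3,5): up 2 to (1,5), left 1 to (1,4), down 3 to (4,4), left 1 to (4,3), up 2 to (2,3), left 1 to (2,2) — 10 moves in all.
Check: order respected (1 at step 7, 2 at step 9); 10 moves as required.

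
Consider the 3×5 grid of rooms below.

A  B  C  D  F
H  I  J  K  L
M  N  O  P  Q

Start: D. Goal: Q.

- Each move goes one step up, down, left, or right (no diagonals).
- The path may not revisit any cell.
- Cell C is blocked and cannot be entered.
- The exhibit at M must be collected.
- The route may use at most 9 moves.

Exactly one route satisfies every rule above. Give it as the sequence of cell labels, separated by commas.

D, K, J, I, H, M, N, O, P, Q

The 9-move cap with required stops at M leaves no slack for detours.
Route from D: down 1 to K, left 3 to H, down 1 to M, right 4 to Q — 9 moves in all.
Check: all required cells visited; 9 ≤ 9 moves.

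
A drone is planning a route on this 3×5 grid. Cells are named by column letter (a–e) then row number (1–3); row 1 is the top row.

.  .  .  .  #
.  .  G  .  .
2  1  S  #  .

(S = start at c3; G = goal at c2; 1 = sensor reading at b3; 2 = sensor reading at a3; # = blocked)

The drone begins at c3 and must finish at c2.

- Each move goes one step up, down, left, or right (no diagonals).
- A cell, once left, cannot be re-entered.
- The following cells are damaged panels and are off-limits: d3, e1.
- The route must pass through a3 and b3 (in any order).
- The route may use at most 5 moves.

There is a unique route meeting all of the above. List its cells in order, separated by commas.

c3, b3, a3, a2, b2, c2

Any route must reach a3 and b3 and still end at c2 within 5 moves, so the order of the required stops is forced.
Route from c3: left 2 to a3, up 1 to a2, right 2 to c2 — 5 moves in all.
Check: all required cells visited; 5 ≤ 5 moves.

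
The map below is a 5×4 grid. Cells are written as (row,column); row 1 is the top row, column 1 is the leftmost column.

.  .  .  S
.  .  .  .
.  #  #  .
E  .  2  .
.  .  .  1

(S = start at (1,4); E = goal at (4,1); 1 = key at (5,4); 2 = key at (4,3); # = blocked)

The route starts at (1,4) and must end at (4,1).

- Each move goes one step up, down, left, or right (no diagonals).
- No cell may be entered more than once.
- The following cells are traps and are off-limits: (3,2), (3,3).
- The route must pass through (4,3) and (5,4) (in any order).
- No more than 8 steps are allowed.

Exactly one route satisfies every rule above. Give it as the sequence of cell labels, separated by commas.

(1,4), (2,4), (3,4), (4,4), (5,4), (5,3), (4,3), (4,2), (4,1)

The 8-move cap with required stops at (4,3), (5,4) leaves no slack for detours.
Route from (1,4): 4× down (reaching (5,4)), left to (5,3), up to (4,3), 2× left (reaching (4,1)) — 8 moves in all.
Check: all required cells visited; 8 ≤ 8 moves.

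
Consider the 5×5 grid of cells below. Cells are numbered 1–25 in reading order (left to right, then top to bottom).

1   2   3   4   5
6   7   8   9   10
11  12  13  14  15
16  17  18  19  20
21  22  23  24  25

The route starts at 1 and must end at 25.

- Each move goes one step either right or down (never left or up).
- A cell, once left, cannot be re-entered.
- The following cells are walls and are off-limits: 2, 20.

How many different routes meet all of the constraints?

A right/down-only route from 1 to 25 makes exactly 4 down-moves and 4 right-moves in some order.
With no other constraints that would be C(8,4) = 70 routes.
Subtract routes through each blocked cell (inclusion–exclusion for overlaps): − through 2: 35 − through 20: 35 + through 2&20: 20 → 20.
That gives 20 routes.

20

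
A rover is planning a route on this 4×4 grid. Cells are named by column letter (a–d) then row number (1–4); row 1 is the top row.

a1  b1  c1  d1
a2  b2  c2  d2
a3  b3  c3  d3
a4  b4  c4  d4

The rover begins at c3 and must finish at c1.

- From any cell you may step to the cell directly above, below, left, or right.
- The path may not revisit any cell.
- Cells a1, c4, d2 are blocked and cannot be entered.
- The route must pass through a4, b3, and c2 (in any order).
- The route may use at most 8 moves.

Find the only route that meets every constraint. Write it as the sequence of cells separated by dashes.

The budget equals the shortest possible length, so every move has to be on a shortest route through the required cells.
Route from c3: left 1 to b3, down 1 to b4, left 1 to a4, up 2 to a2, right 2 to c2, up 1 to c1 — 8 moves in all.
Check: all required cells visited; 8 ≤ 8 moves.

c3 - b3 - b4 - a4 - a3 - a2 - b2 - c2 - c1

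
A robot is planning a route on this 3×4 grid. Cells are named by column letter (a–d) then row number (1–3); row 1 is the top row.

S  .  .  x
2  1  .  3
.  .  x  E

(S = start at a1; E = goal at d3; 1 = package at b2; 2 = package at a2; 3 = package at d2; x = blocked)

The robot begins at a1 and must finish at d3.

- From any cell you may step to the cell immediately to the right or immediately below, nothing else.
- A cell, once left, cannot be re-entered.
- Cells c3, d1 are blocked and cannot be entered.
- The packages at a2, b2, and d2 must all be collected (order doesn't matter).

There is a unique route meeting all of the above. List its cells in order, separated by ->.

Moves only go right or down, so the column and row indices never decrease.
Route from a1: down 1 to a2, right 3 to d2, down 1 to d3 — 5 moves in all.
Check: all required cells visited.

a1 -> a2 -> b2 -> c2 -> d2 -> d3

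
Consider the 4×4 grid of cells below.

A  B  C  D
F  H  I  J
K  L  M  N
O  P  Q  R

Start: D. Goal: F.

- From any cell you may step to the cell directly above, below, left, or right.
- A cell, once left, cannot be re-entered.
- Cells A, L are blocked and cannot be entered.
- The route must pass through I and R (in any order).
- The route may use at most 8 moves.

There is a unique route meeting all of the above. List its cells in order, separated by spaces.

The budget equals the shortest possible length, so every move has to be on a shortest route through the required cells.
Route from D: 3× down (reaching R), left to Q, 2× up (reaching I), 2× left (reaching F) — 8 moves in all.
Check: all required cells visited; 8 ≤ 8 moves.

D J N R Q M I H F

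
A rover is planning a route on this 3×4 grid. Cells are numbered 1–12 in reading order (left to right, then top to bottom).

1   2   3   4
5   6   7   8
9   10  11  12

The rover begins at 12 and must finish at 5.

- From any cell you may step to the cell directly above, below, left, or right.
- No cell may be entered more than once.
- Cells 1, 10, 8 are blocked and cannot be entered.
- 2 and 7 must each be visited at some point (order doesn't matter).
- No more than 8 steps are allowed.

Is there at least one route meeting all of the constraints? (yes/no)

yes

One route that works: 12 → 11 → 7 → 3 → 2 → 6 → 5.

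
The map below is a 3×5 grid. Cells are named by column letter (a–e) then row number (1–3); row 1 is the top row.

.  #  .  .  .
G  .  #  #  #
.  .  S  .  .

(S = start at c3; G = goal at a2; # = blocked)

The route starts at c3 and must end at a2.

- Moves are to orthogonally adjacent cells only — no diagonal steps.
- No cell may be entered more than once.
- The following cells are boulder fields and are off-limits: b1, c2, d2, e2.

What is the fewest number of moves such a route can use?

The Manhattan distance from c3 to a2 is |3−2| + |3−1| = 3, so at least 3 moves are needed.
A route of 3 moves achieves this: c3 → b3 → b2 → a2.
Since 3 matches the lower bound, it is optimal.

3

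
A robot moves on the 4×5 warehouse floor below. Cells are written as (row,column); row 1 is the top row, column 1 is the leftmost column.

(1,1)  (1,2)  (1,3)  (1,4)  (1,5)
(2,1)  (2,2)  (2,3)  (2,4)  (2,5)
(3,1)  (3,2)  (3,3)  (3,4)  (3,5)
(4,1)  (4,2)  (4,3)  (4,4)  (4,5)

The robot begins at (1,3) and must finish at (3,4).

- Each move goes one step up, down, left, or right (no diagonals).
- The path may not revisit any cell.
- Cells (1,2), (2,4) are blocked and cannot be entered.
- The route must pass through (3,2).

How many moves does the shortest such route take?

Any route passes through (3,2) somewhere between (1,3) and (3,4). Summing Manhattan distances along the two legs ((1,3) → (3,2) → (3,4)) gives a lower bound of 3 + 2 = 5 moves.
A route of 5 moves achieves this: (1,3) → (2,3) → (2,2) → (3,2) → (3,3) → (3,4).
Since 5 matches the lower bound, it is optimal.

5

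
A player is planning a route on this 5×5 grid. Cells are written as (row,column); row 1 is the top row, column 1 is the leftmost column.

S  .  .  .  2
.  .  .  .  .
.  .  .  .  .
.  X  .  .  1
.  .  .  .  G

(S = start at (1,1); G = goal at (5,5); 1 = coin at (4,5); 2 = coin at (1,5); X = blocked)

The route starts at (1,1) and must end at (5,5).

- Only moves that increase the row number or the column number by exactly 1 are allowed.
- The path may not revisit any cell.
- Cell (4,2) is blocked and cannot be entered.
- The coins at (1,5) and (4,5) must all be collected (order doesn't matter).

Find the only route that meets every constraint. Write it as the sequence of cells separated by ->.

(1,1) -> (1,2) -> (1,3) -> (1,4) -> (1,5) -> (2,5) -> (3,5) -> (4,5) -> (5,5)

Moves only go right or down, so the column and row indices never decrease.
Route from (1,1): 4× right (reaching (1,5)), 4× down (reaching (5,5)) — 8 moves in all.
Check: all required cells visited.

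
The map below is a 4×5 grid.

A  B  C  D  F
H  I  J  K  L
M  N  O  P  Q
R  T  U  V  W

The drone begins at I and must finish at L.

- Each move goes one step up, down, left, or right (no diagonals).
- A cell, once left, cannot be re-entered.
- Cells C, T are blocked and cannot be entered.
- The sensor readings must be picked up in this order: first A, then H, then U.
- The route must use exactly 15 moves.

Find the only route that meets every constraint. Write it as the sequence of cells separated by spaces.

I B A H M N O U V W Q P K D F L

The waypoints must appear in the order A, H, U, with no cell reused.
Route from I: up to B, left to A, 2× down (reaching M), 2× right (reaching O), down to U, 2× right (reaching W), up to Q, left to P, 2× up (reaching D), right to F, down to L — 15 moves in all.
Check: order respected (A at step 2, H at step 3, U at step 7); 15 moves as required.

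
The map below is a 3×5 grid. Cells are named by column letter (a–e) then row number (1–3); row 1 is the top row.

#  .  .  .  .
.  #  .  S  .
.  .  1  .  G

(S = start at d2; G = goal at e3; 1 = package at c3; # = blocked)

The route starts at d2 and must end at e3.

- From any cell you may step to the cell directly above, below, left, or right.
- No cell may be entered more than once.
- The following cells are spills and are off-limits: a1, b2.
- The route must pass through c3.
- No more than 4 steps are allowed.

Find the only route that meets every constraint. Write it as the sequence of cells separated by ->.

d2 -> c2 -> c3 -> d3 -> e3

The budget equals the shortest possible length, so every move has to be on a shortest route through the required cells.
Route from d2: left 1 to c2, down 1 to c3, right 2 to e3 — 4 moves in all.
Check: all required cells visited; 4 ≤ 4 moves.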